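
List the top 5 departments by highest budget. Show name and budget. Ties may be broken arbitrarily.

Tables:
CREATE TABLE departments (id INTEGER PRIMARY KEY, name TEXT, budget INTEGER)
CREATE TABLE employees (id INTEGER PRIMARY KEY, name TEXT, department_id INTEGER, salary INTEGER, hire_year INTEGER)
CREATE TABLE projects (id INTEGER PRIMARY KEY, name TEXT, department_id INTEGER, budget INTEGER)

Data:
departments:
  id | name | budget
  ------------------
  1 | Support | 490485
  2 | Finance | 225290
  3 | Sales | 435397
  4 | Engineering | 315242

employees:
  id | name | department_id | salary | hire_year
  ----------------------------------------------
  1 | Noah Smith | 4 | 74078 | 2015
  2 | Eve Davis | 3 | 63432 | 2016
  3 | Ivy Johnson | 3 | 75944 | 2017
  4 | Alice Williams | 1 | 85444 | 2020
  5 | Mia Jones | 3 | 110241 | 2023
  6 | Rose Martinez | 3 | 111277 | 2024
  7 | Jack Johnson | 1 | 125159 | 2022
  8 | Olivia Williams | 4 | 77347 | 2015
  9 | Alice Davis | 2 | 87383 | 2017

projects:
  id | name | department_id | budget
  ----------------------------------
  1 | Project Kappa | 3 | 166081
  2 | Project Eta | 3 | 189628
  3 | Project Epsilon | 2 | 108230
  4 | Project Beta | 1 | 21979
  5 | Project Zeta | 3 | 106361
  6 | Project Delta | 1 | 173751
SELECT name, budget FROM departments ORDER BY budget DESC LIMIT 5

Execution result:
name | budget
Support | 490485
Sales | 435397
Engineering | 315242
Finance | 225290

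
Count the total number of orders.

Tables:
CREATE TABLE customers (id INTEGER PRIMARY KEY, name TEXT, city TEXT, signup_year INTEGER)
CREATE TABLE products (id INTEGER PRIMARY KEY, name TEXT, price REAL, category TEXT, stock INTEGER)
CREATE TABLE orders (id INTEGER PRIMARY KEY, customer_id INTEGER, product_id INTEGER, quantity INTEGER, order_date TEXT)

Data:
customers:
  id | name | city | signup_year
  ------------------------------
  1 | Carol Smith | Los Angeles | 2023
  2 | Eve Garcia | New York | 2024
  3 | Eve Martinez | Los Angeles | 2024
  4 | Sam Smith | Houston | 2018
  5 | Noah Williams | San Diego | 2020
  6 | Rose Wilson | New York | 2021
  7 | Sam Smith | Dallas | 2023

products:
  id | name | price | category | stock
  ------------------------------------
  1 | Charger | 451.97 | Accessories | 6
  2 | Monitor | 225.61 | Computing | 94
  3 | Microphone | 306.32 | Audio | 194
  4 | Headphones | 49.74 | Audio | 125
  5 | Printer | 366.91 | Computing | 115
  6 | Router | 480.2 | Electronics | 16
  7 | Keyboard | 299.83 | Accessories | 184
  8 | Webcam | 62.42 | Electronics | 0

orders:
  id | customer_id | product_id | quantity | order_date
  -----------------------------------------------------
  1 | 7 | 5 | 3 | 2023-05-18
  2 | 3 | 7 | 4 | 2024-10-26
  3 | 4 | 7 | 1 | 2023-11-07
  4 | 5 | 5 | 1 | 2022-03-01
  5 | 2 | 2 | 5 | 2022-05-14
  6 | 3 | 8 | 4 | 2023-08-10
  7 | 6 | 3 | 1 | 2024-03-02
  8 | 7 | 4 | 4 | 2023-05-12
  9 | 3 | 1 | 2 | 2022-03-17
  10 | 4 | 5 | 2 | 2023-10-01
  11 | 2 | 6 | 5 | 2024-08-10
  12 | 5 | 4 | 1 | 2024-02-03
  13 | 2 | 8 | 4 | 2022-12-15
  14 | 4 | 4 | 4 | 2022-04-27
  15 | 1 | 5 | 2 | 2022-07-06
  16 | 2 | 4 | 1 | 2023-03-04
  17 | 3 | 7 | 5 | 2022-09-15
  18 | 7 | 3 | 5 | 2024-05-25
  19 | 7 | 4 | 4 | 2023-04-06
SELECT COUNT(*) FROM orders

Execution result:
19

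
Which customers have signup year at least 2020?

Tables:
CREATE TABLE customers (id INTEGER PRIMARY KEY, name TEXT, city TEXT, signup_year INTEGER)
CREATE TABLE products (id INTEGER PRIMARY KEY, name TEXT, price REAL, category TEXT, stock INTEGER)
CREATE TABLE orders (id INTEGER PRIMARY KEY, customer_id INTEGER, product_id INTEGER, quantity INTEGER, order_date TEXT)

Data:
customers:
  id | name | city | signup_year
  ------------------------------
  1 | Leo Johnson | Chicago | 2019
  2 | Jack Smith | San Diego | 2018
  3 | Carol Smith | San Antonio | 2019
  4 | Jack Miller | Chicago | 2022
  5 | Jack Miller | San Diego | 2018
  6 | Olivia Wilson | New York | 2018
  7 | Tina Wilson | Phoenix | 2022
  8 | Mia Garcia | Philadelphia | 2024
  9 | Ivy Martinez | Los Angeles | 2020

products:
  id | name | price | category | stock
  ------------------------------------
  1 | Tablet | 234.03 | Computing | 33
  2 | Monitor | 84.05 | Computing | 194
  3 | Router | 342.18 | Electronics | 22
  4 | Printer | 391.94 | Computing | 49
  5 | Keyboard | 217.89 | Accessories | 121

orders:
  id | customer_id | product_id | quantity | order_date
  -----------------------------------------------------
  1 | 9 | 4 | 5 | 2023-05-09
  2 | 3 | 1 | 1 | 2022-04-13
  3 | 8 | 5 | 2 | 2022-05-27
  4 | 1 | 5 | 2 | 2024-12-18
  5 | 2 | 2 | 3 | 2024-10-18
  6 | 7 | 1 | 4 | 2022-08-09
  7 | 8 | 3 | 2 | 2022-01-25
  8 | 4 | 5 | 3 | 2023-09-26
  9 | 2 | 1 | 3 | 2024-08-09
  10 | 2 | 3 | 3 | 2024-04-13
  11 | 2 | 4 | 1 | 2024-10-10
SELECT name, signup_year FROM customers WHERE signup_year >= 2020

Execution result:
name | signup_year
Jack Miller | 2022
Tina Wilson | 2022
Mia Garcia | 2024
Ivy Martinez | 2020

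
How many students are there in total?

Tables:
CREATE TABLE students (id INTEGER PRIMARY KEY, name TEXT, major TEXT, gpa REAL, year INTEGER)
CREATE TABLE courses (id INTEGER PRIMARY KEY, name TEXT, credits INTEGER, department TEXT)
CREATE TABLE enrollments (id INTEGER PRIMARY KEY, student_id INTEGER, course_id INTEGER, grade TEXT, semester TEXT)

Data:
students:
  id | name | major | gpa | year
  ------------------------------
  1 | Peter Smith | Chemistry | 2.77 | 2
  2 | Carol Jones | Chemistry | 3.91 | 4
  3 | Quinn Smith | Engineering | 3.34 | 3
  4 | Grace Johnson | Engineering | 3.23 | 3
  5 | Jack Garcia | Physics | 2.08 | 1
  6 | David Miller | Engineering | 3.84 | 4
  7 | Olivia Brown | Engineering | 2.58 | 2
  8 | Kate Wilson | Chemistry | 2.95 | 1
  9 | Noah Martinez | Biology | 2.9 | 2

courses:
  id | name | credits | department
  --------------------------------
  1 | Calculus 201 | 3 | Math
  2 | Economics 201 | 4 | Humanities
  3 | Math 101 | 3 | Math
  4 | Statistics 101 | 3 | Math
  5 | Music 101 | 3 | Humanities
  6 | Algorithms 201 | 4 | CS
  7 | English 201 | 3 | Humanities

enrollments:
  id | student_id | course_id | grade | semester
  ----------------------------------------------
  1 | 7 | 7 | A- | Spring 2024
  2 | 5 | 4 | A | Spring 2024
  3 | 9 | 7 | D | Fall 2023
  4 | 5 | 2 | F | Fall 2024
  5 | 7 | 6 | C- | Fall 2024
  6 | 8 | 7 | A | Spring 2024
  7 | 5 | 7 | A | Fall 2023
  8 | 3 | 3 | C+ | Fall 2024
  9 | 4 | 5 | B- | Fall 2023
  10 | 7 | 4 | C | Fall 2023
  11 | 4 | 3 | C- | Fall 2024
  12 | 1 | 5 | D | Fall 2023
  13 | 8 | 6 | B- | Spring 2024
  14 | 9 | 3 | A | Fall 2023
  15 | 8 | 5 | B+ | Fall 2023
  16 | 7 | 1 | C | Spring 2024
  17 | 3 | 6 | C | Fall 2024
SELECT COUNT(*) FROM students

Execution result:
9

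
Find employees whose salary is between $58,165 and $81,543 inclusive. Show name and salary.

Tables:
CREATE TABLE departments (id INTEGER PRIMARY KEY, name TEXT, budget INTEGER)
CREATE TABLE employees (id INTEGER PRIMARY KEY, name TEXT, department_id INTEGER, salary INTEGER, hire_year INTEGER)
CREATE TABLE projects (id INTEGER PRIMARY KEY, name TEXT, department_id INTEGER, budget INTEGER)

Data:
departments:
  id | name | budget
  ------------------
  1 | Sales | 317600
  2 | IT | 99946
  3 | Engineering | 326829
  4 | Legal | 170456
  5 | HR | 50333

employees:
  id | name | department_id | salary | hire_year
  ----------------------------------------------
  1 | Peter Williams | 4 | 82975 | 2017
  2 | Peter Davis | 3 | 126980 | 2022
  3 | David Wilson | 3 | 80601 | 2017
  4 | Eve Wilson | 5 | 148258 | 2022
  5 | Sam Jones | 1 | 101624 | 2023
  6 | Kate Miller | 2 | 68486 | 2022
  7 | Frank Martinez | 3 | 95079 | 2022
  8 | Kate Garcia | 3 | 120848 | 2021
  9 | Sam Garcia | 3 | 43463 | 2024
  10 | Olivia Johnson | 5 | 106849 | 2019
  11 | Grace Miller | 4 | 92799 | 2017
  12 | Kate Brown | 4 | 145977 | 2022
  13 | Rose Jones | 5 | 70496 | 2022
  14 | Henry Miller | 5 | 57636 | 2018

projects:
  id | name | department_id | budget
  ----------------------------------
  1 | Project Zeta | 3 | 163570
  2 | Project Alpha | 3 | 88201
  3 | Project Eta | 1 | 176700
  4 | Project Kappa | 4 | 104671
SELECT name, salary FROM employees WHERE salary BETWEEN 58165 AND 81543

Execution result:
name | salary
David Wilson | 80601
Kate Miller | 68486
Rose Jones | 70496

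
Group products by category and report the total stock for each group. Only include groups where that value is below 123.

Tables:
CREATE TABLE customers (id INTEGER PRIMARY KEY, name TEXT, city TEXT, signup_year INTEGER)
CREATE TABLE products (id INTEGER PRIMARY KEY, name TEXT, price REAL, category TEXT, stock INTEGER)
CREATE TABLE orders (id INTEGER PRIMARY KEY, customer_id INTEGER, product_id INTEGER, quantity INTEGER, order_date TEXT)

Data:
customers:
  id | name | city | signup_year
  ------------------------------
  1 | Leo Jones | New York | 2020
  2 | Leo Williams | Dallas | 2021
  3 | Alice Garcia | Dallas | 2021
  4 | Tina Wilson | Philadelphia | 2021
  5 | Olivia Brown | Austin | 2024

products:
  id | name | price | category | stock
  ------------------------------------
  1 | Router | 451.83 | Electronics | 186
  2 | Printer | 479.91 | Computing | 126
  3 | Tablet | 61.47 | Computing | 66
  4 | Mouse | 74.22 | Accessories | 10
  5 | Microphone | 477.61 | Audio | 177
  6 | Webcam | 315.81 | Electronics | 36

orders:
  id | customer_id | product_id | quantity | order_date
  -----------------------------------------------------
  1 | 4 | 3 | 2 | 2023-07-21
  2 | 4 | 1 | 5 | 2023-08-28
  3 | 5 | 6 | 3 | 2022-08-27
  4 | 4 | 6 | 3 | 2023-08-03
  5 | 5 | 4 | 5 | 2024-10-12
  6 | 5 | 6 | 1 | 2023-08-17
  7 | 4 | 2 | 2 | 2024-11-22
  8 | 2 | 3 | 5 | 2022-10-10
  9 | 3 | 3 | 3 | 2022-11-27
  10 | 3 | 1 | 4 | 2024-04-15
SELECT category, SUM(stock) AS sum_stock FROM products GROUP BY category HAVING SUM(stock) < 123

Execution result:
category | sum_stock
Accessories | 10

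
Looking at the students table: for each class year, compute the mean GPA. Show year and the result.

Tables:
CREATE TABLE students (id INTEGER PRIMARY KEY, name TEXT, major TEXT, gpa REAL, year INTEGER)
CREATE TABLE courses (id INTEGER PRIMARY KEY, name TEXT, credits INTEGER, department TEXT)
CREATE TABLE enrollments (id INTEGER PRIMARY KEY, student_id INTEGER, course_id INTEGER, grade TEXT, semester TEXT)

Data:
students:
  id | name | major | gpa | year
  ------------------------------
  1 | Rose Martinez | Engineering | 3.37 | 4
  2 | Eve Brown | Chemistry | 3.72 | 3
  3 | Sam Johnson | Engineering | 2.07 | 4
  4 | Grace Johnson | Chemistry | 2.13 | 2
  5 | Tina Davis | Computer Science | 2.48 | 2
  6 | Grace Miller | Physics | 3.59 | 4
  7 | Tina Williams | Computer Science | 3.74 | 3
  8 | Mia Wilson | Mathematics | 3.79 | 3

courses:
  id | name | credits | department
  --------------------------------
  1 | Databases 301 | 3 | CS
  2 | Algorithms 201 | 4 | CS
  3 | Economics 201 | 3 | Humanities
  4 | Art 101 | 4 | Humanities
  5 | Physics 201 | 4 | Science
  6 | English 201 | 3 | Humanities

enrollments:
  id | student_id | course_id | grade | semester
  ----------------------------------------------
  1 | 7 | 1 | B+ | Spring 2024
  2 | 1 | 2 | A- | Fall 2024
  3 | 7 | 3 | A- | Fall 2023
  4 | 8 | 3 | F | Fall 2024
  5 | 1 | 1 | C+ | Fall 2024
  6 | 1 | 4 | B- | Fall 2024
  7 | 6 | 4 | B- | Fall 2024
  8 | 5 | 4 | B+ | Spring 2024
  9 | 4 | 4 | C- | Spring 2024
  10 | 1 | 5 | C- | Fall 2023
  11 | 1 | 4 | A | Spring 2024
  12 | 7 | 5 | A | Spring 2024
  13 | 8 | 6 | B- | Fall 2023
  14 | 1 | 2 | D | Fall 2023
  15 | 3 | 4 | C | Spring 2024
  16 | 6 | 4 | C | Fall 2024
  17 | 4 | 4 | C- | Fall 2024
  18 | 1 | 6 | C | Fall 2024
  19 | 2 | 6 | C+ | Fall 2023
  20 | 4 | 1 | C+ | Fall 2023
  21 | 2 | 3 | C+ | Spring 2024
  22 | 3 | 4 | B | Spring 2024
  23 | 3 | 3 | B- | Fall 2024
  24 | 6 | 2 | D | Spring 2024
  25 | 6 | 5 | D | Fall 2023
SELECT year, AVG(gpa) AS avg_gpa FROM students GROUP BY year

Execution result:
year | avg_gpa
2 | 2.31
3 | 3.75
4 | 3.01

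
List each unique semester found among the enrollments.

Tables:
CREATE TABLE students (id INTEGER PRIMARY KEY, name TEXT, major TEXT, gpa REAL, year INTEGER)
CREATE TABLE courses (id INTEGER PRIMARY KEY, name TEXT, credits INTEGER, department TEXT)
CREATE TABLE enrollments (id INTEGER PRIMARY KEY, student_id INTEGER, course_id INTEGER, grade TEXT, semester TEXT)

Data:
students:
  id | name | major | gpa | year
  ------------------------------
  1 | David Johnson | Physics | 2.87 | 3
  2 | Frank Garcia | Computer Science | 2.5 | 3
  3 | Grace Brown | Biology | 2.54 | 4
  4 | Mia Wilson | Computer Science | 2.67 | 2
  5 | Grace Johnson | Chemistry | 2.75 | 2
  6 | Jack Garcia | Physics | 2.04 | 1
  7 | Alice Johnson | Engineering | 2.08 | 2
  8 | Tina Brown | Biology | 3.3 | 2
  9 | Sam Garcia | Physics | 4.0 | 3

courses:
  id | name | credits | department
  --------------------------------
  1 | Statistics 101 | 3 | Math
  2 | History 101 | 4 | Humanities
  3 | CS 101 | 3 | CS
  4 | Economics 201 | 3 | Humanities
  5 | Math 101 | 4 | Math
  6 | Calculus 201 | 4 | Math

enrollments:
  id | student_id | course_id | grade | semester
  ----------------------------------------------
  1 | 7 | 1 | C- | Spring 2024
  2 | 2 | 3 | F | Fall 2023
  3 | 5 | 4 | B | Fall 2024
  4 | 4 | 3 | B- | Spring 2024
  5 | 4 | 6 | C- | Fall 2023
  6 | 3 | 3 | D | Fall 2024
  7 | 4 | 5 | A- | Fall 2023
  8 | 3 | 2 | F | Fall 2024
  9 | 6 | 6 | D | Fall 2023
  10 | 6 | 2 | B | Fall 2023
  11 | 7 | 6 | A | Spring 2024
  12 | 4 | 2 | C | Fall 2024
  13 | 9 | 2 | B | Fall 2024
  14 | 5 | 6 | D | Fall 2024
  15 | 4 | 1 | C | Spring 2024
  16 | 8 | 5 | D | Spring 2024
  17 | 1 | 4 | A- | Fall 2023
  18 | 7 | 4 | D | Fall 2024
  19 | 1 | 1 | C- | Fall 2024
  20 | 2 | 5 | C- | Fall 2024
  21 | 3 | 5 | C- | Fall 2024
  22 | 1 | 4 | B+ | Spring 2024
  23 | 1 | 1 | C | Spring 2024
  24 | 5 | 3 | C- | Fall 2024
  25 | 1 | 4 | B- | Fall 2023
SELECT DISTINCT semester FROM enrollments

Execution result:
semester
Spring 2024
Fall 2023
Fall 2024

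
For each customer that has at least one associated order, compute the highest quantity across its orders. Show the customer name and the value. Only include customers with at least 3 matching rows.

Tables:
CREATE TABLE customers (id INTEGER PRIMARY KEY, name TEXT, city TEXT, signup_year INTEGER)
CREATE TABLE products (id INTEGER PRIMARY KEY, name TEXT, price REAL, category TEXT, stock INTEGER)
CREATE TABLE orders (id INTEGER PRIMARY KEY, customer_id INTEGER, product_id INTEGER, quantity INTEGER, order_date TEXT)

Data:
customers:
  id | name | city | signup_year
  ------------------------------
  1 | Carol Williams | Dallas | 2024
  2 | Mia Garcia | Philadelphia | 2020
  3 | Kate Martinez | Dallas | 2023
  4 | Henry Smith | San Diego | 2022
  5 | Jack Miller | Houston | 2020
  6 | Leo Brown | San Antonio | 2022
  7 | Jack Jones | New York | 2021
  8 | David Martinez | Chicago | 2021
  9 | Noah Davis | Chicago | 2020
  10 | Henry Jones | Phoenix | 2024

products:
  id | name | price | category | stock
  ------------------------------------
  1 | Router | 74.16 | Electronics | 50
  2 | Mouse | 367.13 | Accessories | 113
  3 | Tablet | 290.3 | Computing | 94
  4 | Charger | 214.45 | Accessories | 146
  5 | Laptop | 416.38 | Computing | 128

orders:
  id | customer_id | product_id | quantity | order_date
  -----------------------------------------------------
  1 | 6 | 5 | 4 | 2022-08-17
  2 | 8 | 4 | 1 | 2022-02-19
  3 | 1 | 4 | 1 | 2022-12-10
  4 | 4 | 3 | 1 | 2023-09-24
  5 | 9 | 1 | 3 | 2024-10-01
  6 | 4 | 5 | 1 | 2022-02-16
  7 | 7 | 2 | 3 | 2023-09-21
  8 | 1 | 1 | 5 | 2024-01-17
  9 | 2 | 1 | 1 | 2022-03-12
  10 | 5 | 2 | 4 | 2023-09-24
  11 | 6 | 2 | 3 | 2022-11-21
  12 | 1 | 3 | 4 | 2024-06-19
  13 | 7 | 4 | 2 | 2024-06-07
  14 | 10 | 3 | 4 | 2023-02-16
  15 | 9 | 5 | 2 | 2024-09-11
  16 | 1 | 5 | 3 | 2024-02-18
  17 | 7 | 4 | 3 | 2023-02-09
SELECT p.name, MAX(c.quantity) AS max_quantity FROM orders c JOIN customers p ON c.customer_id = p.id GROUP BY p.id, p.name HAVING COUNT(*) >= 3

Execution result:
name | max_quantity
Carol Williams | 5
Jack Jones | 3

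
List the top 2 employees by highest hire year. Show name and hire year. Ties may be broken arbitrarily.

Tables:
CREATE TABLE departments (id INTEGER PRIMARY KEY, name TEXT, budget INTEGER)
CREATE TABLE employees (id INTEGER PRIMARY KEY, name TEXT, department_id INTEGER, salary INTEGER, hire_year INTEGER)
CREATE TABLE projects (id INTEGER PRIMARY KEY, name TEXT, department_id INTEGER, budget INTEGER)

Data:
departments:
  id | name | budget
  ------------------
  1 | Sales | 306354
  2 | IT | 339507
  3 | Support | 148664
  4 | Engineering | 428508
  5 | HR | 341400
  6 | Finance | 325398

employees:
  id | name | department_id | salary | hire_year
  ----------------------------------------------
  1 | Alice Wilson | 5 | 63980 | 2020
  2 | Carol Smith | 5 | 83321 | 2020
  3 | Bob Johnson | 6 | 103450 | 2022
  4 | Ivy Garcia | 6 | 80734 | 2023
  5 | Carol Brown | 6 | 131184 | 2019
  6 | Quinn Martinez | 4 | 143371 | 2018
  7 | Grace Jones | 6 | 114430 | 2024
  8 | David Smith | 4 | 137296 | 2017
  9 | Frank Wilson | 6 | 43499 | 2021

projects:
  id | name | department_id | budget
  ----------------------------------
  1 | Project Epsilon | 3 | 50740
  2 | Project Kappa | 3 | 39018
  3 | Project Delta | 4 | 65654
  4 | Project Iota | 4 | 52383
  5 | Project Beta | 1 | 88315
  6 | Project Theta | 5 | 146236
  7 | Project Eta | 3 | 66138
SELECT name, hire_year FROM employees ORDER BY hire_year DESC LIMIT 2

Execution result:
name | hire_year
Grace Jones | 2024
Ivy Garcia | 2023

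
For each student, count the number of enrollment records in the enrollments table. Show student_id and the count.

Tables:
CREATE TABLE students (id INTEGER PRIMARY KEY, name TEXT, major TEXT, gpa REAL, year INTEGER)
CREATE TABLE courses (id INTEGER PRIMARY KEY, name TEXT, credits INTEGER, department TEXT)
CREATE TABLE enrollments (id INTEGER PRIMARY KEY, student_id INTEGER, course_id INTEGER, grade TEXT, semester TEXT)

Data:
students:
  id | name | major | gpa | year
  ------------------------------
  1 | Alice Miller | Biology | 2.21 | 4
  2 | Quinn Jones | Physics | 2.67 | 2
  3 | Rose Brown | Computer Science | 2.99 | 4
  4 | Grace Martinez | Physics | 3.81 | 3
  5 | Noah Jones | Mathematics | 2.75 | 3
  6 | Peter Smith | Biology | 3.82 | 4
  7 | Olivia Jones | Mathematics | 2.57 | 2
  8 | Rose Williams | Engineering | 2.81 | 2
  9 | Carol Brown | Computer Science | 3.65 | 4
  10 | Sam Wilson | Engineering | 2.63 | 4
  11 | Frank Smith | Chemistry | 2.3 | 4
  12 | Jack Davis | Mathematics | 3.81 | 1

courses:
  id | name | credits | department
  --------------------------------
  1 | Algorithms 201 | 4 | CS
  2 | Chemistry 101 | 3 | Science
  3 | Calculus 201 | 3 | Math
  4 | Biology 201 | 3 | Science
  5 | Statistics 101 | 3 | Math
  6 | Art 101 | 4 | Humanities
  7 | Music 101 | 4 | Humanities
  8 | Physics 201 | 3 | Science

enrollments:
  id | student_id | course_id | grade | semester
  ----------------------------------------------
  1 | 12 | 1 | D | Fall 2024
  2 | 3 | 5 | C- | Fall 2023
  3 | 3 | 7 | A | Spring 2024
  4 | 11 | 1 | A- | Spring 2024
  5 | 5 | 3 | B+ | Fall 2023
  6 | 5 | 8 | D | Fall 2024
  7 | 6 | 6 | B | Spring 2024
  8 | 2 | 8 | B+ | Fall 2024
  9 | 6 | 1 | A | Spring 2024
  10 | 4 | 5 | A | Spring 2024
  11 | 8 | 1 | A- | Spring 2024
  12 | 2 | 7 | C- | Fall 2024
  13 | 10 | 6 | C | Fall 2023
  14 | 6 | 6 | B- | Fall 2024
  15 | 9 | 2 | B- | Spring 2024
SELECT student_id, COUNT(*) AS enrollment_count FROM enrollments GROUP BY student_id

Execution result:
student_id | enrollment_count
2 | 2
3 | 2
4 | 1
5 | 2
6 | 3
8 | 1
9 | 1
10 | 1
11 | 1
12 | 1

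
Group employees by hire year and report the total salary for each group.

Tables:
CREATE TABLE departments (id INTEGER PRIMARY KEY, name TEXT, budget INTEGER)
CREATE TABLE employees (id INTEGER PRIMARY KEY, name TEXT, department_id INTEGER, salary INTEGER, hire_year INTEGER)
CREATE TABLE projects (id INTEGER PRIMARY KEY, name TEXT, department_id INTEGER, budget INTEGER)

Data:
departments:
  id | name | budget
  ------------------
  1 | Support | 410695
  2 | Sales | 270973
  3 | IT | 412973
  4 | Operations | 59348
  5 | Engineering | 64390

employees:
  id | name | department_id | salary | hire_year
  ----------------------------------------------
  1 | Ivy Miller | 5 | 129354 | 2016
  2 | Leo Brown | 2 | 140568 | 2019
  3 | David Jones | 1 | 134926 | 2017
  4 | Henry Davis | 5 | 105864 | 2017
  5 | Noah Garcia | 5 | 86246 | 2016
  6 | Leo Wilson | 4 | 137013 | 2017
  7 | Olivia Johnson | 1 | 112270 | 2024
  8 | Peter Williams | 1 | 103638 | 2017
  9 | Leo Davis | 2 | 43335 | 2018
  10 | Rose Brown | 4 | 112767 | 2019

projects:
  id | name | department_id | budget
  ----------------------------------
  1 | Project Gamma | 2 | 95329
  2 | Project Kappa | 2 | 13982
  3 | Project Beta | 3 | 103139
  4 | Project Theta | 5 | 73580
SELECT hire_year, SUM(salary) AS sum_salary FROM employees GROUP BY hire_year

Execution result:
hire_year | sum_salary
2016 | 215600
2017 | 481441
2018 | 43335
2019 | 253335
2024 | 112270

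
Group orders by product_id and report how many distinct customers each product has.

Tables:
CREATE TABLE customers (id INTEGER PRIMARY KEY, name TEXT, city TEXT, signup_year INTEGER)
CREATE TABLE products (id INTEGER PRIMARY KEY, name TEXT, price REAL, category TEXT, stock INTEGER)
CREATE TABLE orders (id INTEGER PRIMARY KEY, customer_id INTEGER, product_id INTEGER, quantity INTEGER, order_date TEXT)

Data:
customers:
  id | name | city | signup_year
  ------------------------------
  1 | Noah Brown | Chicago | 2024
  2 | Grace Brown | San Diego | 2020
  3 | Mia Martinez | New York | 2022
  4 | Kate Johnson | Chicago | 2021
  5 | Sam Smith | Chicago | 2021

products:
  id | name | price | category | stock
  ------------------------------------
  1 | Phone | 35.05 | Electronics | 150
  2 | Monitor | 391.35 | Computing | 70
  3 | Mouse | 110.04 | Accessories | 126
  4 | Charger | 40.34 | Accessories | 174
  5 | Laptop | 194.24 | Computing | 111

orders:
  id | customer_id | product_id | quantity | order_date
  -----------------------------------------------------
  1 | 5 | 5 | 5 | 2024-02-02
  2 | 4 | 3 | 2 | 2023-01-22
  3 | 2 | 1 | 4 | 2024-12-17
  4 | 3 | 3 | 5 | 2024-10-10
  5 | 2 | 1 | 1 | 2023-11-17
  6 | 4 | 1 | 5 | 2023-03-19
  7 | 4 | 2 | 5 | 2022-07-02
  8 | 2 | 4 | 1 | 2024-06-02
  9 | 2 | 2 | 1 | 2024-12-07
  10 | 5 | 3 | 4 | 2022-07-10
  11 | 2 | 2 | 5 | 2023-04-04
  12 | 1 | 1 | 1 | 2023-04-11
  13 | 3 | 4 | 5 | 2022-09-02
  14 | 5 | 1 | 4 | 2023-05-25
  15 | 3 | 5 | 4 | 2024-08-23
SELECT product_id, COUNT(DISTINCT customer_id) AS distinct_customer_count FROM orders GROUP BY product_id

Execution result:
product_id | distinct_customer_count
1 | 4
2 | 2
3 | 3
4 | 2
5 | 2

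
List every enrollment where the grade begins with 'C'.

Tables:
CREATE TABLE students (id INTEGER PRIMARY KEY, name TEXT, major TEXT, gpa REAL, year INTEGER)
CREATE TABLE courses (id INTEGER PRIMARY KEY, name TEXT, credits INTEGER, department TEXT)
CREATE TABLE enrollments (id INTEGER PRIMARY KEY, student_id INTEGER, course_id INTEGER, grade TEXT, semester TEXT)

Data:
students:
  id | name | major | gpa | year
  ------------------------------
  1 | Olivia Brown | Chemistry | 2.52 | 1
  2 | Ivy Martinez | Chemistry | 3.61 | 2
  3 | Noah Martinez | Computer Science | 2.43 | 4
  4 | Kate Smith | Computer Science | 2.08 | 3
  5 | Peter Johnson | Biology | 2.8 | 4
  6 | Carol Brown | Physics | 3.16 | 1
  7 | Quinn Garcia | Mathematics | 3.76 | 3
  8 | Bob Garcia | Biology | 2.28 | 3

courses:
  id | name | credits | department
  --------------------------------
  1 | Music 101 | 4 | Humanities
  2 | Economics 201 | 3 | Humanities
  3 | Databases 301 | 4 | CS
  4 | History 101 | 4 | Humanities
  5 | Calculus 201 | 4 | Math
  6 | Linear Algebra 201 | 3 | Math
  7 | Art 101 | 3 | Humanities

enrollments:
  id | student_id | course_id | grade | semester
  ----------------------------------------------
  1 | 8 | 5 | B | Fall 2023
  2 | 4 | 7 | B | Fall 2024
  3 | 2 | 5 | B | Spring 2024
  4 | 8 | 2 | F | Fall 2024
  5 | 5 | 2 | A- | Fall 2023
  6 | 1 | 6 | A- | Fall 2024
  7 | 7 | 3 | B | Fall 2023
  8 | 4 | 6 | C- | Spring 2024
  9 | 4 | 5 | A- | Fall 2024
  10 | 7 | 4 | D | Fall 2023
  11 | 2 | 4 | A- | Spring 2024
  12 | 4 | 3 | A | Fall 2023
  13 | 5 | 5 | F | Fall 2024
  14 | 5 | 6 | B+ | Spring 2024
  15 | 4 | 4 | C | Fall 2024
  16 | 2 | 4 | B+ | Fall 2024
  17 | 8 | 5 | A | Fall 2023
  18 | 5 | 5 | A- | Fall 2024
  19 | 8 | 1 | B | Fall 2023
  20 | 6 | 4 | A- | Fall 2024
SELECT id, grade FROM enrollments WHERE grade LIKE 'C%'

Execution result:
id | grade
8 | C-
15 | C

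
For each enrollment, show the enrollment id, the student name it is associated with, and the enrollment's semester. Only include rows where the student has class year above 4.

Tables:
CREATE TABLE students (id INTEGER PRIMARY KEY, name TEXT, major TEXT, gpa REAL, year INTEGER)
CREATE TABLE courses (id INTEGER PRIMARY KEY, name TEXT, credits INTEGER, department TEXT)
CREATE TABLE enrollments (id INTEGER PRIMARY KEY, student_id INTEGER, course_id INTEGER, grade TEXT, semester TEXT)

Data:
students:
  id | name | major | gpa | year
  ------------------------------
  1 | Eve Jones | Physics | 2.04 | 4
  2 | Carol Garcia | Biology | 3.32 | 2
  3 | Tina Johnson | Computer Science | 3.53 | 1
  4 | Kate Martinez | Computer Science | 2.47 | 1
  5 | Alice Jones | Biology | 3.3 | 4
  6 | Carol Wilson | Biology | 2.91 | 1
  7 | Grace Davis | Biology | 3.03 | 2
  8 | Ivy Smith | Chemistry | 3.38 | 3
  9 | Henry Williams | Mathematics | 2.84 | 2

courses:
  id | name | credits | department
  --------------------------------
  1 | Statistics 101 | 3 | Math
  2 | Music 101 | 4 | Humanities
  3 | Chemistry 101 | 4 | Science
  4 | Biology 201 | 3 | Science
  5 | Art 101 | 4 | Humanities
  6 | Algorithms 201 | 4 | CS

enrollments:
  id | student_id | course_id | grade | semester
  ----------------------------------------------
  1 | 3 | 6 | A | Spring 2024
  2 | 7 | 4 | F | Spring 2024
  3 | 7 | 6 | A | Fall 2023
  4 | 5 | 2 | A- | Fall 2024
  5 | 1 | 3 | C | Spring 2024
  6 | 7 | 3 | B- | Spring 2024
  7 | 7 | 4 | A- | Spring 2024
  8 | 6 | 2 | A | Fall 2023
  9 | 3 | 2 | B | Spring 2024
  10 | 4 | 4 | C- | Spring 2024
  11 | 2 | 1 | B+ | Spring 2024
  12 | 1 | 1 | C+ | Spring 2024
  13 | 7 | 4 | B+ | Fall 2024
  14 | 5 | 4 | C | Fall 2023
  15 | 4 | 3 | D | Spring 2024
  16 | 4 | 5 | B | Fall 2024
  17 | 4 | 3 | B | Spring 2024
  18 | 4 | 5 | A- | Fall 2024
SELECT c.id, p.name AS student, c.semester FROM enrollments c JOIN students p ON c.student_id = p.id WHERE p.year > 4

Execution result:
(no rows)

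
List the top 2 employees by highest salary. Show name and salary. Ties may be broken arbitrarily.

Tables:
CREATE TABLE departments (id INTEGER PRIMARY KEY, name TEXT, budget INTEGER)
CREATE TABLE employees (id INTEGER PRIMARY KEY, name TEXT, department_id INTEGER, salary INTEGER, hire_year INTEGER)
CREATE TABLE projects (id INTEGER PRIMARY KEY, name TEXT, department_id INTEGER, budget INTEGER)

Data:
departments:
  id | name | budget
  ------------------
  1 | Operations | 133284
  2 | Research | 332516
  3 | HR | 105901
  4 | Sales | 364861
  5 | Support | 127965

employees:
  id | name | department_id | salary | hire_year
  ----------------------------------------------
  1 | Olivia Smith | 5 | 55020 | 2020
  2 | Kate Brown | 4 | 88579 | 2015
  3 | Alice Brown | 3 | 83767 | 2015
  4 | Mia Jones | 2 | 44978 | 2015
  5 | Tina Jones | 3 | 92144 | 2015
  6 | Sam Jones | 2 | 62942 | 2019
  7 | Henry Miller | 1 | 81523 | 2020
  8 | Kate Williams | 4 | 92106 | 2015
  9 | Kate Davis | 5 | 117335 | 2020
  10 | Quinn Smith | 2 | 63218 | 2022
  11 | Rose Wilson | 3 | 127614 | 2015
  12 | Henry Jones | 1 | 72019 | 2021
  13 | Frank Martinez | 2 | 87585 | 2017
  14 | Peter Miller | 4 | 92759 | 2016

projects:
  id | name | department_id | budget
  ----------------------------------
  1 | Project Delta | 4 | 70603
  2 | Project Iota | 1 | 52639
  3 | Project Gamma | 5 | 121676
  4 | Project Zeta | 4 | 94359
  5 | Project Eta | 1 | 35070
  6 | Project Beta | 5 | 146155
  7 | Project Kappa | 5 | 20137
SELECT name, salary FROM employees ORDER BY salary DESC LIMIT 2

Execution result:
name | salary
Rose Wilson | 127614
Kate Davis | 117335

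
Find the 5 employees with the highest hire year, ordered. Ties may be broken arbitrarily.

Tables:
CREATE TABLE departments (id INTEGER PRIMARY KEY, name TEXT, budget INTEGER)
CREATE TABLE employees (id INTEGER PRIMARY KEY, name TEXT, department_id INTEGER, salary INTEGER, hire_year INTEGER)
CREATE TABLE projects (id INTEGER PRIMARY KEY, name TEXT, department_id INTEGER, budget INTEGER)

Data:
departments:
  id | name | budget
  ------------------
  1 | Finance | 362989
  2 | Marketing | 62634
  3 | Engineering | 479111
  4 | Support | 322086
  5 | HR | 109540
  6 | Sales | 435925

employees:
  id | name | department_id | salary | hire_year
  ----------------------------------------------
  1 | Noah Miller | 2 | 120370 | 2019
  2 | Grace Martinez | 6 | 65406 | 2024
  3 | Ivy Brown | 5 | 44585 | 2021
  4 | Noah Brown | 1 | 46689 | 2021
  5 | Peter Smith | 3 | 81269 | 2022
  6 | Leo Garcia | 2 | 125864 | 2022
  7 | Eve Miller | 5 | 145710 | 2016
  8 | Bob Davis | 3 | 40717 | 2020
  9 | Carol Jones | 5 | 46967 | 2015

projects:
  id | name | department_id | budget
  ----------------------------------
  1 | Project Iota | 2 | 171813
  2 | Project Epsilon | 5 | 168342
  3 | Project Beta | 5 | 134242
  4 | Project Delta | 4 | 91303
SELECT name, hire_year FROM employees ORDER BY hire_year DESC LIMIT 5

Execution result:
name | hire_year
Grace Martinez | 2024
Peter Smith | 2022
Leo Garcia | 2022
Ivy Brown | 2021
Noah Brown | 2021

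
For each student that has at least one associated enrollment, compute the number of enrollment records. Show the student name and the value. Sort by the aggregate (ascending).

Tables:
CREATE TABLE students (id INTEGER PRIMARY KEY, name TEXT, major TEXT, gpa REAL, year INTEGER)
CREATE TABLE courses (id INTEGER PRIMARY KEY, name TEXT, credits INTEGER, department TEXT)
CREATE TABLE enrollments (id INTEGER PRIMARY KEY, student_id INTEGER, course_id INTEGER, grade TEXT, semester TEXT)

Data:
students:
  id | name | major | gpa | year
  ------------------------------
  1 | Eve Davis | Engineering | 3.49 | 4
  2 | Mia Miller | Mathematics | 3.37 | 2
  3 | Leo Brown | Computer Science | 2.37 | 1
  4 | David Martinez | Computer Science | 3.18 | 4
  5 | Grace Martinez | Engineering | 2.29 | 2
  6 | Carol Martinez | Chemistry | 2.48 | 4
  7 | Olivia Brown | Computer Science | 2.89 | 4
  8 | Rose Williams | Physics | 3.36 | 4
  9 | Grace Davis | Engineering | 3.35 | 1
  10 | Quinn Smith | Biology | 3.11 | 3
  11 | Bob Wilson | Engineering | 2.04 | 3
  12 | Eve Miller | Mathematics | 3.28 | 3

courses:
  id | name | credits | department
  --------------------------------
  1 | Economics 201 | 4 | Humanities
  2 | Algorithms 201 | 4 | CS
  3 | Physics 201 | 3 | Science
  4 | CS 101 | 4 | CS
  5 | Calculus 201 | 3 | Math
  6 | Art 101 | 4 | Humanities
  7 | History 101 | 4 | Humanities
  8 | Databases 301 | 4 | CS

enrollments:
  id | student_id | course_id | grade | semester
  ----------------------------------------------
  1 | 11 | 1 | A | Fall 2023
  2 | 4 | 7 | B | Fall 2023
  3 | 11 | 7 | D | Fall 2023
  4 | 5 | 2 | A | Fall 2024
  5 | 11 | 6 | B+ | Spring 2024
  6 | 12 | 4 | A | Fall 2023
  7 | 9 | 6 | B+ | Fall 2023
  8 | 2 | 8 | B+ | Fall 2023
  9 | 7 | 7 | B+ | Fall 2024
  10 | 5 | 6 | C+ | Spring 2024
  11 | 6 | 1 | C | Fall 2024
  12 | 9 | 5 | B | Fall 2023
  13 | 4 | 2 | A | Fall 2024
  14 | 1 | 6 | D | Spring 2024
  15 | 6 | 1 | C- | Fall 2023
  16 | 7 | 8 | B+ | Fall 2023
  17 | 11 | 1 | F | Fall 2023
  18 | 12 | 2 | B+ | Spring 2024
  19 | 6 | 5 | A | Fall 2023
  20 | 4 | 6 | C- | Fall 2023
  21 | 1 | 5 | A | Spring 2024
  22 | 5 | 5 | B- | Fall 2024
SELECT p.name, COUNT(*) AS n FROM enrollments c JOIN students p ON c.student_id = p.id GROUP BY p.id, p.name ORDER BY n ASC

Execution result:
name | n
Mia Miller | 1
Eve Davis | 2
Olivia Brown | 2
Grace Davis | 2
Eve Miller | 2
David Martinez | 3
Grace Martinez | 3
Carol Martinez | 3
Bob Wilson | 4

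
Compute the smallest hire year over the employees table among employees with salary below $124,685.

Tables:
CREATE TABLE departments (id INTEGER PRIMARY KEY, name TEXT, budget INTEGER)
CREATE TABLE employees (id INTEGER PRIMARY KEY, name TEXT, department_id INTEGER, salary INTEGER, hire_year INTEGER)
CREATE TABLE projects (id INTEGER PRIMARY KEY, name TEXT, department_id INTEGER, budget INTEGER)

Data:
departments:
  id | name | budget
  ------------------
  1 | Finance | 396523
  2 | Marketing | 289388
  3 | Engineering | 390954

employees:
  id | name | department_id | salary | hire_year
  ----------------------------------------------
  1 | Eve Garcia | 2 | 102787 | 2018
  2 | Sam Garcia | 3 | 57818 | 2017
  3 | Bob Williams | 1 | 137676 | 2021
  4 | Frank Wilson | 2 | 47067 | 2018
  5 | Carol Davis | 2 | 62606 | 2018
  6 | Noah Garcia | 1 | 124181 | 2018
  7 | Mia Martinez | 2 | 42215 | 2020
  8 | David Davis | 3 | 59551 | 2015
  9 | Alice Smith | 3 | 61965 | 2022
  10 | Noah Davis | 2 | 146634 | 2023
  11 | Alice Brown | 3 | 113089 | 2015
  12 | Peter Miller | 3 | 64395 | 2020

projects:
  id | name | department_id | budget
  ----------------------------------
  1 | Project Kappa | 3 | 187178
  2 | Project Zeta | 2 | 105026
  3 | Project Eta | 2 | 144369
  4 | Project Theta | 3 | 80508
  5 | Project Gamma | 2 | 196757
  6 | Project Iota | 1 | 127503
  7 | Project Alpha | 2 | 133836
SELECT MIN(hire_year) FROM employees WHERE salary < 124685

Execution result:
2015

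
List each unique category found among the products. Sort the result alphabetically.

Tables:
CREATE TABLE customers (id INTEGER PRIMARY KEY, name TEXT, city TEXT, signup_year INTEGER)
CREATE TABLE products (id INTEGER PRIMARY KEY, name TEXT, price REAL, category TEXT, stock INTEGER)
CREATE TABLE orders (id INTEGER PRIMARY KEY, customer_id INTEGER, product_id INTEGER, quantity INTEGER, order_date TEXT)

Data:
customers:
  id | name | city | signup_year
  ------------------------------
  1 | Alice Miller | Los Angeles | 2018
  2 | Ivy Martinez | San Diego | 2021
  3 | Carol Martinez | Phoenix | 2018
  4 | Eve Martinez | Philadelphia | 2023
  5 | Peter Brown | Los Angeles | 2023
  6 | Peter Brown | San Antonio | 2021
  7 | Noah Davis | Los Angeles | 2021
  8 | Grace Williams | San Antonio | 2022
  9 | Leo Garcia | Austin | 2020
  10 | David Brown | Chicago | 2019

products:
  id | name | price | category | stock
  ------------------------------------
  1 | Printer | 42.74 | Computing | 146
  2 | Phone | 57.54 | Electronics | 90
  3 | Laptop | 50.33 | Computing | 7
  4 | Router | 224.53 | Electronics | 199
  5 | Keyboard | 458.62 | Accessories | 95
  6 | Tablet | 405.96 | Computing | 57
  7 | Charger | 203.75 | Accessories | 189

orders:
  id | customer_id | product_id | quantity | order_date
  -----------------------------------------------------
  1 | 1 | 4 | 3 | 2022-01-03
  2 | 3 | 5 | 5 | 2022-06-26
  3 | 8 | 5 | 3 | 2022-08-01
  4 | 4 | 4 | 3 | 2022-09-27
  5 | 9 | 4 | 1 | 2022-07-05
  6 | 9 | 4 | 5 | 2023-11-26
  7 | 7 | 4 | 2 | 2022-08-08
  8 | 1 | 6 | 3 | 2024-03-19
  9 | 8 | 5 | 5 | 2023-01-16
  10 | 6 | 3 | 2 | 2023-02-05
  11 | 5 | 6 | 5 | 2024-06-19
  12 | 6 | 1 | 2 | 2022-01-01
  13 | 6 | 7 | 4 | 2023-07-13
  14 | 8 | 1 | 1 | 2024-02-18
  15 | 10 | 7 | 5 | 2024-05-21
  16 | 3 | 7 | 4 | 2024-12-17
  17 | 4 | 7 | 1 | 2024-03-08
SELECT DISTINCT category FROM products ORDER BY category

Execution result:
category
Accessories
Computing
Electronics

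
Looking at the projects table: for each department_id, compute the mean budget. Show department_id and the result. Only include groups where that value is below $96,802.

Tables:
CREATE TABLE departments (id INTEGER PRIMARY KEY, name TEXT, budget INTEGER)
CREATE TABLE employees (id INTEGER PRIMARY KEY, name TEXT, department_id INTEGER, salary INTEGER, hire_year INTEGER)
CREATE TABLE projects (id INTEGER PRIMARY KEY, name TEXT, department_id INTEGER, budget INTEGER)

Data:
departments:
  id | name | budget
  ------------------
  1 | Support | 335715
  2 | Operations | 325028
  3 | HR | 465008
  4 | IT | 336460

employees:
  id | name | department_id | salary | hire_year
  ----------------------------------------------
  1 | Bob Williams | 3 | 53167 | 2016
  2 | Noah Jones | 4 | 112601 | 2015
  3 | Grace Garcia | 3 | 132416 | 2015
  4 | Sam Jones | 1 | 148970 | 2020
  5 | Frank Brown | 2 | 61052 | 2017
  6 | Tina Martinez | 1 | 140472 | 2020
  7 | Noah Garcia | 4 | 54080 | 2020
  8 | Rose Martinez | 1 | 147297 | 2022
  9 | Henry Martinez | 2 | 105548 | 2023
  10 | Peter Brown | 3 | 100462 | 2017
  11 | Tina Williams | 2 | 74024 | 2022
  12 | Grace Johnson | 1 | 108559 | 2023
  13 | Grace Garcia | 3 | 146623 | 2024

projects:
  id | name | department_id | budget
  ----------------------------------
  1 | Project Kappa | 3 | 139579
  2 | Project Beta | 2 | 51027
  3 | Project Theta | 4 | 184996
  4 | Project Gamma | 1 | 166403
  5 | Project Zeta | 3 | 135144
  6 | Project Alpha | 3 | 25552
SELECT department_id, AVG(budget) AS avg_budget FROM projects GROUP BY department_id HAVING AVG(budget) < 96802

Execution result:
department_id | avg_budget
2 | 51027.00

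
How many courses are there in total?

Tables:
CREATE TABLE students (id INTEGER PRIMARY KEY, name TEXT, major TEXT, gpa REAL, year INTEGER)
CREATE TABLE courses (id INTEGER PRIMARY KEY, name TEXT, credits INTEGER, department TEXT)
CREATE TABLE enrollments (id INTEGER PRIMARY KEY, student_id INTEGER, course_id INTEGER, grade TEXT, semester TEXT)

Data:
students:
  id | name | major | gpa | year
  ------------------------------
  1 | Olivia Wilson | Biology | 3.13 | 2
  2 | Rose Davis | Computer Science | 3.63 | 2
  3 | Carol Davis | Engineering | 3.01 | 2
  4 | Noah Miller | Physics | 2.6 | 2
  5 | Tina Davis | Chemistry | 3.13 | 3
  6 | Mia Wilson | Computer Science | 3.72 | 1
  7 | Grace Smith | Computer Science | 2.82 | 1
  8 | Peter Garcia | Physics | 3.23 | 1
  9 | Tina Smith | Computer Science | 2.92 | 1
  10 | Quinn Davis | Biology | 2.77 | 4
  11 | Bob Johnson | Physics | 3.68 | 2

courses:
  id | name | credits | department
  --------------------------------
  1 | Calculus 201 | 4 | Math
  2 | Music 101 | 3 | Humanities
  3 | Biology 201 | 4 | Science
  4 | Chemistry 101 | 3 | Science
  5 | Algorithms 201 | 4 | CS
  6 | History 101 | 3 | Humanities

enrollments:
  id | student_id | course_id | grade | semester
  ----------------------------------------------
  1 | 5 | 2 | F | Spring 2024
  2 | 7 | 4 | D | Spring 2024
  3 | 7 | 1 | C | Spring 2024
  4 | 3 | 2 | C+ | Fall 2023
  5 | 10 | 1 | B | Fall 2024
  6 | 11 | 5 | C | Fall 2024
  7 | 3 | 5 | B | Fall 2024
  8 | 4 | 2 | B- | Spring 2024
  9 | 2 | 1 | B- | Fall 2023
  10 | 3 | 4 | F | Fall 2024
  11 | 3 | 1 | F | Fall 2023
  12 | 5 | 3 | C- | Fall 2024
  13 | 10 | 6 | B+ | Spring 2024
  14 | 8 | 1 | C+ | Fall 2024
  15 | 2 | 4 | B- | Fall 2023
SELECT COUNT(*) FROM courses

Execution result:
6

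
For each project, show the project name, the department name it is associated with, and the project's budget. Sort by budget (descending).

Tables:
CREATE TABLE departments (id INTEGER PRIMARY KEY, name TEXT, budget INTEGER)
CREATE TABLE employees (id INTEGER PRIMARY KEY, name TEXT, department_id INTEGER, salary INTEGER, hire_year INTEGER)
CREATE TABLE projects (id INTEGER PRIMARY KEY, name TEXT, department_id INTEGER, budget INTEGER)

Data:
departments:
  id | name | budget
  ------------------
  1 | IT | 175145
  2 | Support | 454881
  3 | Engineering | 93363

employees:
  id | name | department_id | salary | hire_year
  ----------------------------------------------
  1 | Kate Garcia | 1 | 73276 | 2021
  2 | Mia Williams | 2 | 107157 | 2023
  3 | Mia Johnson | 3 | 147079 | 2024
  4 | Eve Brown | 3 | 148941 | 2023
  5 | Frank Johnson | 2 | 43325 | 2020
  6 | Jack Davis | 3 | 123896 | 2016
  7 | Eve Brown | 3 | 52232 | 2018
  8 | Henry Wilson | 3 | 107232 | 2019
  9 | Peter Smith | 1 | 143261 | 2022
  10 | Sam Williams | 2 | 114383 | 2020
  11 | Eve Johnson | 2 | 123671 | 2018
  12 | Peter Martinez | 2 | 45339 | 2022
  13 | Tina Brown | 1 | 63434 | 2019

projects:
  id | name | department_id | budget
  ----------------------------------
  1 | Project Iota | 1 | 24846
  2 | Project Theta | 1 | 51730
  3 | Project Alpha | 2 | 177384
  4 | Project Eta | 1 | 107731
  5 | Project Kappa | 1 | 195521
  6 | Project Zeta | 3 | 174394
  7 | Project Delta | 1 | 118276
SELECT c.name, p.name AS department, c.budget FROM projects c JOIN departments p ON c.department_id = p.id ORDER BY c.budget DESC

Execution result:
name | department | budget
Project Kappa | IT | 195521
Project Alpha | Support | 177384
Project Zeta | Engineering | 174394
Project Delta | IT | 118276
Project Eta | IT | 107731
Project Theta | IT | 51730
Project Iota | IT | 24846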